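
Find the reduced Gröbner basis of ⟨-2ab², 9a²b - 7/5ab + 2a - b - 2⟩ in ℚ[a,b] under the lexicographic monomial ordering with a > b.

G = {a + 19/10b² + 33/10b - 1, b³ + 2b²}

f_1 = -2ab², LT = ab².
f_2 = 9a²b - 7/5ab + 2a - b - 2, LT = a²b.

S(f_1,f_2): lcm = a²b². S = 7/45ab² - 2/9ab + 1/9b² + 2/9b.
  reduce S modulo (f_1, f_2):
  remainder -2/9ab + 1/9b² + 2/9b ≠ 0; add g_3 = -2/9ab + 1/9b² + 2/9b to the basis.

S(f_1,g_3): lcm = ab². S = ½b³ + b².
  reduce S modulo (f_1, f_2, g_3):
  remainder ½b³ + b² ≠ 0; add g_4 = ½b³ + b² to the basis.

S(f_2,g_3): lcm = a²b. S = ½ab² + 38/45ab + 2/9a - 1/9b - 2/9.
  reduce S modulo (f_1, f_2, g_3, g_4):
  remainder 2/9a + 19/45b² + 11/15b - 2/9 ≠ 0; add g_5 = 2/9a + 19/45b² + 11/15b - 2/9 to the basis.

The other S-polynomials (S(f_1,g_4), S(f_2,g_4), S(g_3,g_4), S(f_1,g_5), S(f_2,g_5), S(g_3,g_5), S(g_4,g_5)) all reduce to 0 modulo the current basis, so we have a Gröbner basis.
Inter-reduce: drop elements whose leading term is divisible by another's, tail-reduce, and make monic.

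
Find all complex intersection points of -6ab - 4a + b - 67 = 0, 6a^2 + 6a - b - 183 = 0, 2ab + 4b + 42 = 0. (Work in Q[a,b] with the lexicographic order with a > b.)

{(5, -3)}

Compute a lex Gröbner basis by Buchberger's algorithm.
f_1 = -6ab - 4a + b - 67, LT = ab.
f_2 = 6a^2 + 6a - b - 183, LT = a^2.
f_3 = 2ab + 4b + 42, LT = ab.

S(f_1,f_2): lcm = a^2b. S = 2/3a^2 - 7/6ab + 67/6a + 1/6b^2 + 61/2b.
  leading term a^2: subtract (1/9)·f_2 from 2/3a^2 - 7/6ab + 67/6a + 1/6b^2 + 61/2b → -7/6ab + 21/2a + 1/6b^2 + 551/18b + 61/3
  leading term ab: subtract (7/36)·f_1 from -7/6ab + 21/2a + 1/6b^2 + 551/18b + 61/3 → 203/18a + 1/6b^2 + 365/12b + 1201/36
  leading term a: no divisor's leading term divides it; move 203/18a to the remainder.
  leading term b^2: no divisor's leading term divides it; move 1/6b^2 to the remainder.
  leading term b: no divisor's leading term divides it; move 365/12b to the remainder.
  leading term 1: no divisor's leading term divides it; move 1201/36 to the remainder.
  remainder 203/18a + 1/6b^2 + 365/12b + 1201/36 ≠ 0; add h_4 = 203/18a + 1/6b^2 + 365/12b + 1201/36 to the basis.

S(f_1,f_3): lcm = ab. S = 2/3a - 13/6b - 59/6.
  leading term a: subtract (12/203)·h_4 from 2/3a - 13/6b - 59/6 → -2/203b^2 - 4829/1218b - 4793/406
  leading term b^2: no divisor's leading term divides it; move -2/203b^2 to the remainder.
  leading term b: no divisor's leading term divides it; move -4829/1218b to the remainder.
  leading term 1: no divisor's leading term divides it; move -4793/406 to the remainder.
  remainder -2/203b^2 - 4829/1218b - 4793/406 ≠ 0; add h_5 = -2/203b^2 - 4829/1218b - 4793/406 to the basis.

S(f_2,f_3): lcm = a^2b. S = -ab - 21a - 1/6b^2 - 61/2b.
  leading term ab: subtract (1/6)·f_1 from -ab - 21a - 1/6b^2 - 61/2b → -61/3a - 1/6b^2 - 92/3b + 67/6
  leading term a: subtract (-366/203)·h_4 from -61/3a - 1/6b^2 - 92/3b + 67/6 → 163/1218b^2 + 29443/1218b + 14477/203
  leading term b^2: subtract (-163/12)·h_5 from 163/1218b^2 + 29443/1218b + 14477/203 → -2137/72b - 2137/24
  leading term b: no divisor's leading term divides it; move -2137/72b to the remainder.
  leading term 1: no divisor's leading term divides it; move -2137/24 to the remainder.
  remainder -2137/72b - 2137/24 ≠ 0; add h_6 = -2137/72b - 2137/24 to the basis.

The other S-polynomials (S(f_1,h_4), S(f_2,h_4), S(f_3,h_4), S(f_1,h_5), S(f_2,h_5), S(f_3,h_5), S(h_4,h_5), S(f_1,h_6), S(f_2,h_6), S(f_3,h_6), S(h_4,h_6), S(h_5,h_6)) all reduce to 0 modulo the current basis, so we have a Gröbner basis.
Inter-reduce: drop elements whose leading term is divisible by another's, tail-reduce, and make monic.
Reduced Gröbner basis: {a - 5, b + 3}.

The lex basis is triangular: the last element involves only b. Solving b + 3 = 0 gives b ∈ {-3}; substituting each value into the earlier elements determines the remaining variables.
  b = -3: the earlier basis element becomes a - 5 = 0, giving a = 5 — point (5, -3).
Check: every point annihilates each of the original generators.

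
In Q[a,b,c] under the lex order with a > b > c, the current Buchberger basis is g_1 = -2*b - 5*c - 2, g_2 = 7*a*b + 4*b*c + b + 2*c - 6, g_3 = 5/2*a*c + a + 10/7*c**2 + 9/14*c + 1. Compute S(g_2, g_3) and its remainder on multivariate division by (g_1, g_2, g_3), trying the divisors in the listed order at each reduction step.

S(g_2, g_3) = -2/5*a*b - 4/35*b*c - 2/5*b + 2/7*c**2 - 6/7*c; remainder on division = 0.

lcm(LM(g_2), LM(g_3)) = a*b*c.
S = (lcm/LT(g_2))·g_2 − (lcm/LT(g_3))·g_3 = -2/5*a*b - 4/35*b*c - 2/5*b + 2/7*c**2 - 6/7*c.
Reduce S modulo (g_1, g_2, g_3) in that order:
  leading term a*b: subtract (1/5*a)·g_1 from -2/5*a*b - 4/35*b*c - 2/5*b + 2/7*c**2 - 6/7*c → a*c + 2/5*a - 4/35*b*c - 2/5*b + 2/7*c**2 - 6/7*c
  leading term a*c: subtract (2/5)·g_3 from a*c + 2/5*a - 4/35*b*c - 2/5*b + 2/7*c**2 - 6/7*c → -4/35*b*c - 2/5*b - 2/7*c**2 - 39/35*c - 2/5
  leading term b*c: subtract (2/35*c)·g_1 from -4/35*b*c - 2/5*b - 2/7*c**2 - 39/35*c - 2/5 → -2/5*b - c - 2/5
  leading term b: subtract (1/5)·g_1 from -2/5*b - c - 2/5 → 0
The remainder is 0, so this S-polynomial contributes no new basis element.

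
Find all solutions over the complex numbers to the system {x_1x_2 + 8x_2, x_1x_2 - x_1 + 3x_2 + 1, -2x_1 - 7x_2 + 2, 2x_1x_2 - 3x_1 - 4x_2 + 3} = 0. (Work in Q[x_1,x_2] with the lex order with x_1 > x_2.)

Compute a lex Gröbner basis by Buchberger's algorithm.
f_1 = x_1x_2 + 8x_2, LT = x_1x_2.
f_2 = x_1x_2 - x_1 + 3x_2 + 1, LT = x_1x_2.
f_3 = -2x_1 - 7x_2 + 2, LT = x_1.
f_4 = 2x_1x_2 - 3x_1 - 4x_2 + 3, LT = x_1x_2.

S(f_1,f_2): lcm = x_1x_2. S = x_1 + 5x_2 - 1.
  leading term x_1: subtract (-\tfrac{1}{2})·f_3 from x_1 + 5x_2 - 1 → \tfrac{3}{2}x_2
  leading term x_2: no divisor's leading term divides it; move \tfrac{3}{2}x_2 to the remainder.
  remainder \tfrac{3}{2}x_2 ≠ 0; add h_5 = \tfrac{3}{2}x_2 to the basis.

The other S-polynomials (S(f_1,f_3), S(f_1,f_4), S(f_2,f_3), S(f_2,f_4), S(f_3,f_4), S(f_1,h_5), S(f_2,h_5), S(f_3,h_5), S(f_4,h_5)) all reduce to 0 modulo the current basis, so we have a Gröbner basis.
Inter-reduce: drop elements whose leading term is divisible by another's, tail-reduce, and make monic.
Reduced Gröbner basis: {x_1 - 1, x_2}.

From the last basis element, x_2 = 0, so x_2 takes values in {0}. Each choice, substituted upward through the basis, yields the corresponding point(s) of the solution set.
  x_2 = 0: the earlier basis element becomes x_1 - 1 = 0, giving x_1 = 1 — point (1, 0).

{(1, 0)}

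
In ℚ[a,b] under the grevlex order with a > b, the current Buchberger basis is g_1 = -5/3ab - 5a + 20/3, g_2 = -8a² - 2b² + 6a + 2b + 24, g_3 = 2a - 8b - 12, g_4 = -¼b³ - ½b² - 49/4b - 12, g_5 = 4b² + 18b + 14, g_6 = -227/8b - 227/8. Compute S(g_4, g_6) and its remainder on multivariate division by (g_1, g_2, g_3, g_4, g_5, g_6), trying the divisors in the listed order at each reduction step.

S(g_4, g_6) = b² + 49b + 48; remainder on division = 0.

lcm(LM(g_4), LM(g_6)) = b³.
S = (lcm/LT(g_4))·g_4 − (lcm/LT(g_6))·g_6 = b² + 49b + 48.
Reduce S modulo (g_1, g_2, g_3, g_4, g_5, g_6) in that order:
  leading term b²: subtract (¼)·g_5 from b² + 49b + 48 → 89/2b + 89/2
  leading term b: subtract (-356/227)·g_6 from 89/2b + 89/2 → 0
The remainder is 0, so this S-polynomial contributes no new basis element.
This is the inner loop of Buchberger's algorithm — each nonzero remainder becomes a new basis element.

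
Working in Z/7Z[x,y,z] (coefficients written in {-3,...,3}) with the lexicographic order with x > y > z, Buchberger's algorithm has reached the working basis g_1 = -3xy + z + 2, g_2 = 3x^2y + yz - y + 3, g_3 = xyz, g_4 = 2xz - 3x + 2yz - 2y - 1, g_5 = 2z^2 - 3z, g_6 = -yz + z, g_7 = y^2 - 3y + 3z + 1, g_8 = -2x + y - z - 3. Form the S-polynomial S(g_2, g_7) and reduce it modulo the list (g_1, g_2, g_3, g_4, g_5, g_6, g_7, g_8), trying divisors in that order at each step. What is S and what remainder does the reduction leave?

S(g_2, g_7) = 3x^2y - 3x^2z - x^2 - 2y^2z + 2y^2 + y; remainder on division = 0.

lcm(LM(g_2), LM(g_7)) = x^2y^2.
S = (lcm/LT(g_2))·g_2 − (lcm/LT(g_7))·g_7 = 3x^2y - 3x^2z - x^2 - 2y^2z + 2y^2 + y.
Reduce S modulo (g_1, g_2, g_3, g_4, g_5, g_6, g_7, g_8) in that order:
  leading term x^2y: subtract (-x)·g_1 from 3x^2y - 3x^2z - x^2 - 2y^2z + 2y^2 + y → -3x^2z - x^2 + xz + 2x - 2y^2z + 2y^2 + y
  leading term x^2z: subtract (2x)·g_4 from -3x^2z - x^2 + xz + 2x - 2y^2z + 2y^2 + y → -2x^2 + 3xyz - 3xy + xz - 3x - 2y^2z + 2y^2 + y
  leading term x^2: subtract (x)·g_8 from -2x^2 + 3xyz - 3xy + xz - 3x - 2y^2z + 2y^2 + y → 3xyz + 3xy + 2xz - 2y^2z + 2y^2 + y
  leading term xyz: subtract (-z)·g_1 from 3xyz + 3xy + 2xz - 2y^2z + 2y^2 + y → 3xy + 2xz - 2y^2z + 2y^2 + y + z^2 + 2z
  leading term xy: subtract (-1)·g_1 from 3xy + 2xz - 2y^2z + 2y^2 + y + z^2 + 2z → 2xz - 2y^2z + 2y^2 + y + z^2 + 3z + 2
  leading term xz: subtract (1)·g_4 from 2xz - 2y^2z + 2y^2 + y + z^2 + 3z + 2 → 3x - 2y^2z + 2y^2 - 2yz + 3y + z^2 + 3z + 3
  leading term x: subtract (2)·g_8 from 3x - 2y^2z + 2y^2 - 2yz + 3y + z^2 + 3z + 3 → -2y^2z + 2y^2 - 2yz + y + z^2 - 2z + 2
  leading term y^2z: subtract (2y)·g_6 from -2y^2z + 2y^2 - 2yz + y + z^2 - 2z + 2 → 2y^2 + 3yz + y + z^2 - 2z + 2
  leading term y^2: subtract (2)·g_7 from 2y^2 + 3yz + y + z^2 - 2z + 2 → 3yz + z^2 - z
  leading term yz: subtract (-3)·g_6 from 3yz + z^2 - z → z^2 + 2z
  leading term z^2: subtract (-3)·g_5 from z^2 + 2z → 0
The remainder is 0, so this S-polynomial contributes no new basis element.
An S-polynomial is built so that the two leading terms cancel; whether anything survives reduction is exactly the Gröbner-basis criterion.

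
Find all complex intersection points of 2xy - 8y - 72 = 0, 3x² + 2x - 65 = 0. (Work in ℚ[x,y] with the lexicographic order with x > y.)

{(-5, -4), (13/3, 108)}

Compute a lex Gröbner basis by Buchberger's algorithm.
f_1 = 2xy - 8y - 72, LT = xy.
f_2 = 3x² + 2x - 65, LT = x².

S(f_1,f_2): lcm = x²y. S = -14/3xy - 36x + 65/3y.
  leading term xy: subtract (-7/3)·f_1 from -14/3xy - 36x + 65/3y → -36x + 3y - 168
  leading term x: no divisor's leading term divides it; move -36x to the remainder.
  leading term y: no divisor's leading term divides it; move 3y to the remainder.
  leading term 1: no divisor's leading term divides it; move -168 to the remainder.
  remainder -36x + 3y - 168 ≠ 0; add h_3 = -36x + 3y - 168 to the basis.

S(f_1,h_3): lcm = xy. S = 1/12y² - 26/3y - 36.
  leading term y²: no divisor's leading term divides it; move 1/12y² to the remainder.
  leading term y: no divisor's leading term divides it; move -26/3y to the remainder.
  leading term 1: no divisor's leading term divides it; move -36 to the remainder.
  remainder 1/12y² - 26/3y - 36 ≠ 0; add h_4 = 1/12y² - 26/3y - 36 to the basis.

The other S-polynomials (S(f_2,h_3), S(f_1,h_4), S(f_2,h_4), S(h_3,h_4)) all reduce to 0 modulo the current basis, so we have a Gröbner basis.
Inter-reduce: drop elements whose leading term is divisible by another's, tail-reduce, and make monic.
Reduced Gröbner basis: {x - 1/12y + 14/3, y² - 104y - 432}.

From the last basis element, y² - 104y - 432 = 0, so y takes values in {-4, 108}. Each choice, substituted upward through the basis, yields the corresponding point(s) of the solution set.
  y = -4: the earlier basis element becomes x + 5 = 0, giving x = -5 — point (-5, -4).
  y = 108: the earlier basis element becomes x - 13/3 = 0, giving x = 13/3 — point (13/3, 108).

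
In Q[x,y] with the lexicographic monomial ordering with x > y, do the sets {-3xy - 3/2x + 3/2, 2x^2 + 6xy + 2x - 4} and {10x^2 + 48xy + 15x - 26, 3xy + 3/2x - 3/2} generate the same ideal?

Equality of ideals is decidable: compute both reduced Gröbner bases (unique for the ordering) and check whether they agree.
Buchberger on the first generating set:
f_1 = -3xy - 3/2x + 3/2, LT = xy.
f_2 = 2x^2 + 6xy + 2x - 4, LT = x^2.

S(f_1,f_2): lcm = x^2y. S = 1/2x^2 - 3xy^2 - xy - 1/2x + 2y.
  reduce S modulo (f_1, f_2):
  remainder -1/2x + 1/2y + 1/2 ≠ 0; add g_3 = -1/2x + 1/2y + 1/2 to the basis.

S(f_1,g_3): lcm = xy. S = 1/2x + y^2 + y - 1/2.
  reduce S modulo (f_1, f_2, g_3):
  remainder y^2 + 3/2y ≠ 0; add g_4 = y^2 + 3/2y to the basis.

The other S-polynomials (S(f_2,g_3), S(f_1,g_4), S(f_2,g_4), S(g_3,g_4)) all reduce to 0 modulo the current basis, so we have a Gröbner basis.
Inter-reduce: drop elements whose leading term is divisible by another's, tail-reduce, and make monic.
Reduced Gröbner basis: {x - y - 1, y^2 + 3/2y}.

Buchberger on the second generating set:
h_1 = 10x^2 + 48xy + 15x - 26, LT = x^2.
h_2 = 3xy + 3/2x - 3/2, LT = xy.

S(h_1,h_2): lcm = x^2y. S = -1/2x^2 + 24/5xy^2 + 3/2xy + 1/2x - 13/5y.
  reduce S modulo (h_1, h_2):
  remainder 1/2x - 1/5y - 11/20 ≠ 0; add k_3 = 1/2x - 1/5y - 11/20 to the basis.

S(h_2,k_3): lcm = xy. S = 1/2x + 2/5y^2 + 11/10y - 1/2.
  reduce S modulo (h_1, h_2, k_3):
  remainder 2/5y^2 + 13/10y + 1/20 ≠ 0; add k_4 = 2/5y^2 + 13/10y + 1/20 to the basis.

The other S-polynomials (S(h_1,k_3), S(h_1,k_4), S(h_2,k_4), S(k_3,k_4)) all reduce to 0 modulo the current basis, so we have a Gröbner basis.
Inter-reduce: drop elements whose leading term is divisible by another's, tail-reduce, and make monic.
Reduced Gröbner basis: {x - 2/5y - 11/10, y^2 + 13/4y + 1/8}.

These differ, so the ideals are not equal.

No, the ideals differ.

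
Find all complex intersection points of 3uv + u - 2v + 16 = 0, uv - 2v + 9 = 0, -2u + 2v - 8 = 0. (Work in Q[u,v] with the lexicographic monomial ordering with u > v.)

Compute a lex Gröbner basis by Buchberger's algorithm.
f_1 = 3uv + u - 2v + 16, LT = uv.
f_2 = uv - 2v + 9, LT = uv.
f_3 = -2u + 2v - 8, LT = u.

S(f_1,f_2): lcm = uv. S = \tfrac{1}{3}u + \tfrac{4}{3}v - \tfrac{11}{3}.
  leading term u: subtract (-\tfrac{1}{6})·f_3 from \tfrac{1}{3}u + \tfrac{4}{3}v - \tfrac{11}{3} → \tfrac{5}{3}v - 5
  leading term v: no divisor's leading term divides it; move \tfrac{5}{3}v to the remainder.
  leading term 1: no divisor's leading term divides it; move -5 to the remainder.
  remainder \tfrac{5}{3}v - 5 ≠ 0; add h_4 = \tfrac{5}{3}v - 5 to the basis.

The other S-polynomials (S(f_1,f_3), S(f_2,f_3), S(f_1,h_4), S(f_2,h_4), S(f_3,h_4)) all reduce to 0 modulo the current basis, so we have a Gröbner basis.
Inter-reduce: drop elements whose leading term is divisible by another's, tail-reduce, and make monic.
Reduced Gröbner basis: {u + 1, v - 3}.

A lex Gröbner basis eliminates variables successively. Here v - 3 depends only on v, with roots {3}; lifting each root through the earlier basis elements recovers the full solutions.
  v = 3: the earlier basis element becomes u + 1 = 0, giving u = -1 — point (-1, 3).

{(-1, 3)}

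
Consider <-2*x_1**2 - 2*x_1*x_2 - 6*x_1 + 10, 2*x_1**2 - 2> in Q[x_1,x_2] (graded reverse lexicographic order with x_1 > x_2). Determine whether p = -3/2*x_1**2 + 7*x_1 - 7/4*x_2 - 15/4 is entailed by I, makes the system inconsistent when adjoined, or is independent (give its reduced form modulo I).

First compute the reduced Gröbner basis of I by Buchberger's algorithm.
f_1 = -2*x_1**2 - 2*x_1*x_2 - 6*x_1 + 10, LT = x_1**2.
f_2 = 2*x_1**2 - 2, LT = x_1**2.

S(f_1,f_2): lcm = x_1**2. S = x_1*x_2 + 3*x_1 - 4.
  leading term x_1*x_2: no divisor's leading term divides it; move x_1*x_2 to the remainder.
  leading term x_1: no divisor's leading term divides it; move 3*x_1 to the remainder.
  leading term 1: no divisor's leading term divides it; move -4 to the remainder.
  remainder x_1*x_2 + 3*x_1 - 4 ≠ 0; add h_3 = x_1*x_2 + 3*x_1 - 4 to the basis.

S(f_1,h_3): lcm = x_1**2*x_2. S = x_1*x_2**2 - 3*x_1**2 + 3*x_1*x_2 + 4*x_1 - 5*x_2.
  leading term x_1*x_2**2: subtract (x_2)·h_3 from x_1*x_2**2 - 3*x_1**2 + 3*x_1*x_2 + 4*x_1 - 5*x_2 → -3*x_1**2 + 4*x_1 - x_2
  leading term x_1**2: subtract (3/2)·f_1 from -3*x_1**2 + 4*x_1 - x_2 → 3*x_1*x_2 + 13*x_1 - x_2 - 15
  leading term x_1*x_2: subtract (3)·h_3 from 3*x_1*x_2 + 13*x_1 - x_2 - 15 → 4*x_1 - x_2 - 3
  leading term x_1: no divisor's leading term divides it; move 4*x_1 to the remainder.
  leading term x_2: no divisor's leading term divides it; move -x_2 to the remainder.
  leading term 1: no divisor's leading term divides it; move -3 to the remainder.
  remainder 4*x_1 - x_2 - 3 ≠ 0; add h_4 = 4*x_1 - x_2 - 3 to the basis.

S(h_3,h_4): lcm = x_1*x_2. S = 1/4*x_2**2 + 3*x_1 + 3/4*x_2 - 4.
  leading term x_2**2: no divisor's leading term divides it; move 1/4*x_2**2 to the remainder.
  leading term x_1: subtract (3/4)·h_4 from 3*x_1 + 3/4*x_2 - 4 → 3/2*x_2 - 7/4
  leading term x_2: no divisor's leading term divides it; move 3/2*x_2 to the remainder.
  leading term 1: no divisor's leading term divides it; move -7/4 to the remainder.
  remainder 1/4*x_2**2 + 3/2*x_2 - 7/4 ≠ 0; add h_5 = 1/4*x_2**2 + 3/2*x_2 - 7/4 to the basis.

The other S-polynomials (S(f_2,h_3), S(f_1,h_4), S(f_2,h_4), S(f_1,h_5), S(f_2,h_5), S(h_3,h_5), S(h_4,h_5)) all reduce to 0 modulo the current basis, so we have a Gröbner basis.
Inter-reduce: drop elements whose leading term is divisible by another's, tail-reduce, and make monic.
Reduced Gröbner basis: {x_2**2 + 6*x_2 - 7, x_1 - 1/4*x_2 - 3/4}.
Label its elements g_1 = x_2**2 + 6*x_2 - 7, g_2 = x_1 - 1/4*x_2 - 3/4.

Reduce p = -3/2*x_1**2 + 7*x_1 - 7/4*x_2 - 15/4 modulo G:
  leading term x_1**2: subtract (-3/2*x_1)·g_2 from -3/2*x_1**2 + 7*x_1 - 7/4*x_2 - 15/4 → -3/8*x_1*x_2 + 47/8*x_1 - 7/4*x_2 - 15/4
  leading term x_1*x_2: subtract (-3/8*x_2)·g_2 from -3/8*x_1*x_2 + 47/8*x_1 - 7/4*x_2 - 15/4 → -3/32*x_2**2 + 47/8*x_1 - 65/32*x_2 - 15/4
  leading term x_2**2: subtract (-3/32)·g_1 from -3/32*x_2**2 + 47/8*x_1 - 65/32*x_2 - 15/4 → 47/8*x_1 - 47/32*x_2 - 141/32
  leading term x_1: subtract (47/8)·g_2 from 47/8*x_1 - 47/32*x_2 - 141/32 → 0
  normal form = 0.
Since the normal form is 0, p ∈ I.

-3/2*x_1**2 + 7*x_1 - 7/4*x_2 - 15/4 lies in I (it reduces to 0).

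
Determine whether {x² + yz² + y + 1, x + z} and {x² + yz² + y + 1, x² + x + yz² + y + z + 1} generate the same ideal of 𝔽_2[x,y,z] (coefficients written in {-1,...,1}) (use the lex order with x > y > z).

Yes, the ideals are equal.

Since reduced Gröbner bases are canonical representatives of ideals under a given ordering, it suffices to compute and compare them.
Buchberger on the first generating set:
f_1 = x² + yz² + y + 1, LT = x².
f_2 = x + z, LT = x.

S(f_1,f_2): lcm = x². S = xz + yz² + y + 1.
  leading term xz: subtract (z)·f_2 from xz + yz² + y + 1 → yz² + y + z² + 1
  leading term yz²: no divisor's leading term divides it; move yz² to the remainder.
  leading term y: no divisor's leading term divides it; move y to the remainder.
  leading term z²: no divisor's leading term divides it; move z² to the remainder.
  leading term 1: no divisor's leading term divides it; move 1 to the remainder.
  remainder yz² + y + z² + 1 ≠ 0; add g_3 = yz² + y + z² + 1 to the basis.

The other S-polynomials (S(f_1,g_3), S(f_2,g_3)) all reduce to 0 modulo the current basis, so we have a Gröbner basis.
Inter-reduce: drop elements whose leading term is divisible by another's, tail-reduce, and make monic.
Reduced Gröbner basis: {x + z, yz² + y + z² + 1}.

Buchberger on the second generating set:
h_1 = x² + yz² + y + 1, LT = x².
h_2 = x² + x + yz² + y + z + 1, LT = x².

S(h_1,h_2): lcm = x². S = x + z.
  leading term x: no divisor's leading term divides it; move x to the remainder.
  leading term z: no divisor's leading term divides it; move z to the remainder.
  remainder x + z ≠ 0; add k_3 = x + z to the basis.

S(h_1,k_3): lcm = x². S = xz + yz² + y + 1.
  leading term xz: subtract (z)·k_3 from xz + yz² + y + 1 → yz² + y + z² + 1
  leading term yz²: no divisor's leading term divides it; move yz² to the remainder.
  leading term y: no divisor's leading term divides it; move y to the remainder.
  leading term z²: no divisor's leading term divides it; move z² to the remainder.
  leading term 1: no divisor's leading term divides it; move 1 to the remainder.
  remainder yz² + y + z² + 1 ≠ 0; add k_4 = yz² + y + z² + 1 to the basis.

The other S-polynomials (S(h_2,k_3), S(h_1,k_4), S(h_2,k_4), S(k_3,k_4)) all reduce to 0 modulo the current basis, so we have a Gröbner basis.
Inter-reduce: drop elements whose leading term is divisible by another's, tail-reduce, and make monic.
Reduced Gröbner basis: {x + z, yz² + y + z² + 1}.

Same reduced basis, so the two generating sets span the same ideal.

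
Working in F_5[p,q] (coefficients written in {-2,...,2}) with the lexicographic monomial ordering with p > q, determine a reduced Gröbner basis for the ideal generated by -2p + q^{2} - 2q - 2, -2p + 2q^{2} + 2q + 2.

G = {p - 2q - 2, q^{2} - q - 1}

Buchberger's algorithm terminates because the ascending chain of leading-term ideals stabilizes.

f_1 = -2p + q^{2} - 2q - 2, LT = p.
f_2 = -2p + 2q^{2} + 2q + 2, LT = p.

S(f_1,f_2): lcm = p. S = -2q^{2} + 2q + 2.
  reduce S modulo (f_1, f_2):
  remainder -2q^{2} + 2q + 2 ≠ 0; add g_3 = -2q^{2} + 2q + 2 to the basis.

The other S-polynomials (S(f_1,g_3), S(f_2,g_3)) all reduce to 0 modulo the current basis, so we have a Gröbner basis.
Inter-reduce: drop elements whose leading term is divisible by another's, tail-reduce, and make monic.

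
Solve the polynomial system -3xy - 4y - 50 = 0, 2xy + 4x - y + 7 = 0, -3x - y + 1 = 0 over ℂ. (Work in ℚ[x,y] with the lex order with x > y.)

{(2, -5)}

Compute a lex Gröbner basis by Buchberger's algorithm.
f_1 = -3xy - 4y - 50, LT = xy.
f_2 = 2xy + 4x - y + 7, LT = xy.
f_3 = -3x - y + 1, LT = x.

S(f_1,f_2): lcm = xy. S = -2x + 11/6y + 79/6.
  reduce S modulo (f_1, f_2, f_3):
  remainder 5/2y + 25/2 ≠ 0; add h_4 = 5/2y + 25/2 to the basis.

The other S-polynomials (S(f_1,f_3), S(f_2,f_3), S(f_1,h_4), S(f_2,h_4), S(f_3,h_4)) all reduce to 0 modulo the current basis, so we have a Gröbner basis.
Inter-reduce: drop elements whose leading term is divisible by another's, tail-reduce, and make monic.
Reduced Gröbner basis: {x - 2, y + 5}.

A lex Gröbner basis eliminates variables successively. Here y + 5 depends only on y, with roots {-5}; lifting each root through the earlier basis elements recovers the full solutions.
  y = -5: the earlier basis element becomes x - 2 = 0, giving x = 2 — point (2, -5).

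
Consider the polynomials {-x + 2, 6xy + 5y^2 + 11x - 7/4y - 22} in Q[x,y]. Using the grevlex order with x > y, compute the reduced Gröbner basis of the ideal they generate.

The reduced Gröbner basis is the canonical form of the ideal for this ordering.

f_1 = -x + 2, LT = x.
f_2 = 6xy + 5y^2 + 11x - 7/4y - 22, LT = xy.

S(f_1,f_2): lcm = xy. S = -5/6y^2 - 11/6x - 41/24y + 11/3.
  leading term y^2: no divisor's leading term divides it; move -5/6y^2 to the remainder.
  leading term x: subtract (11/6)·f_1 from -11/6x - 41/24y + 11/3 → -41/24y
  leading term y: no divisor's leading term divides it; move -41/24y to the remainder.
  remainder -5/6y^2 - 41/24y ≠ 0; add g_3 = -5/6y^2 - 41/24y to the basis.

The other S-polynomials (S(f_1,g_3), S(f_2,g_3)) all reduce to 0 modulo the current basis, so we have a Gröbner basis.
Inter-reduce: drop elements whose leading term is divisible by another's, tail-reduce, and make monic.

G = {y^2 + 41/20y, x - 2}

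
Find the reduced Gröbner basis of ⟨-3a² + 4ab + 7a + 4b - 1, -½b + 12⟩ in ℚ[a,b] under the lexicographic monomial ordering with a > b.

The reduced Gröbner basis is the canonical form of the ideal for this ordering.

f_1 = -3a² + 4ab + 7a + 4b - 1, LT = a².
f_2 = -½b + 12, LT = b.

The S-polynomials (S(f_1,f_2)) all reduce to 0 modulo the current basis, so we have a Gröbner basis.

G = {a² - 103/3a - 95/3, b - 24}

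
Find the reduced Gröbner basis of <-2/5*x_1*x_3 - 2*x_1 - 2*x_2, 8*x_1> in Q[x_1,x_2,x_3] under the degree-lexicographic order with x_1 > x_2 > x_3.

G = {x_1, x_2}

Buchberger's algorithm terminates because the ascending chain of leading-term ideals stabilizes.

f_1 = -2/5*x_1*x_3 - 2*x_1 - 2*x_2, LT = x_1*x_3.
f_2 = 8*x_1, LT = x_1.

S(f_1,f_2): lcm = x_1*x_3. S = 5*x_1 + 5*x_2.
  leading term x_1: subtract (5/8)·f_2 from 5*x_1 + 5*x_2 → 5*x_2
  leading term x_2: no divisor's leading term divides it; move 5*x_2 to the remainder.
  remainder 5*x_2 ≠ 0; add g_3 = 5*x_2 to the basis.

S(f_1,g_3): leading monomials are coprime, so the S-polynomial reduces to 0 (Buchberger's first criterion).
S(f_2,g_3): leading monomials are coprime, so the S-polynomial reduces to 0 (Buchberger's first criterion).
Every S-polynomial of the final basis reduces to 0, so we have a Gröbner basis.
Inter-reduce: drop elements whose leading term is divisible by another's, tail-reduce, and make monic.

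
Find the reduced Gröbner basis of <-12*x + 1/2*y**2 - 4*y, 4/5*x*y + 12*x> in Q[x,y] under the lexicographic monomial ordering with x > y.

f_1 = -12*x + 1/2*y**2 - 4*y, LT = x.
f_2 = 4/5*x*y + 12*x, LT = x*y.

S(f_1,f_2): lcm = x*y. S = -15*x - 1/24*y**3 + 1/3*y**2.
  leading term x: subtract (5/4)·f_1 from -15*x - 1/24*y**3 + 1/3*y**2 → -1/24*y**3 - 7/24*y**2 + 5*y
  leading term y**3: no divisor's leading term divides it; move -1/24*y**3 to the remainder.
  leading term y**2: no divisor's leading term divides it; move -7/24*y**2 to the remainder.
  leading term y: no divisor's leading term divides it; move 5*y to the remainder.
  remainder -1/24*y**3 - 7/24*y**2 + 5*y ≠ 0; add g_3 = -1/24*y**3 - 7/24*y**2 + 5*y to the basis.

S(f_1,g_3): leading monomials are coprime, so the S-polynomial reduces to 0 (Buchberger's first criterion).
S(f_2,g_3): lcm = x*y**3. S = 8*x*y**2 + 120*x*y.
  leading term x*y**2: subtract (-2/3*y**2)·f_1 from 8*x*y**2 + 120*x*y → 120*x*y + 1/3*y**4 - 8/3*y**3
  leading term x*y: subtract (-10*y)·f_1 from 120*x*y + 1/3*y**4 - 8/3*y**3 → 1/3*y**4 + 7/3*y**3 - 40*y**2
  leading term y**4: subtract (-8*y)·g_3 from 1/3*y**4 + 7/3*y**3 - 40*y**2 → 0
  remainder 0.

Every S-polynomial of the final basis reduces to 0, so we have a Gröbner basis.
Inter-reduce: drop elements whose leading term is divisible by another's, tail-reduce, and make monic.

G = {x - 1/24*y**2 + 1/3*y, y**3 + 7*y**2 - 120*y}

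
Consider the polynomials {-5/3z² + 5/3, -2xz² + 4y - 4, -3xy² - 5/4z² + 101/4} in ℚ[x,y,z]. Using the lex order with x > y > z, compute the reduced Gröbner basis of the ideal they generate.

f_1 = -5/3z² + 5/3, LT = z².
f_2 = -2xz² + 4y - 4, LT = xz².
f_3 = -3xy² - 5/4z² + 101/4, LT = xy².

S(f_1,f_2): lcm = xz². S = -x + 2y - 2.
  leading term x: no divisor's leading term divides it; move -x to the remainder.
  leading term y: no divisor's leading term divides it; move 2y to the remainder.
  leading term 1: no divisor's leading term divides it; move -2 to the remainder.
  remainder -x + 2y - 2 ≠ 0; add g_4 = -x + 2y - 2 to the basis.

S(f_2,f_3): lcm = xy²z². S = -2y³ + 2y² - 5/12z⁴ + 101/12z².
  leading term y³: no divisor's leading term divides it; move -2y³ to the remainder.
  leading term y²: no divisor's leading term divides it; move 2y² to the remainder.
  leading term z⁴: subtract (¼z²)·f_1 from -5/12z⁴ + 101/12z² → 8z²
  leading term z²: subtract (-24/5)·f_1 from 8z² → 8
  leading term 1: no divisor's leading term divides it; move 8 to the remainder.
  remainder -2y³ + 2y² + 8 ≠ 0; add g_5 = -2y³ + 2y² + 8 to the basis.

The other S-polynomials (S(f_1,f_3), S(f_1,g_4), S(f_2,g_4), S(f_3,g_4), S(f_1,g_5), S(f_2,g_5), S(f_3,g_5), S(g_4,g_5)) all reduce to 0 modulo the current basis, so we have a Gröbner basis.
Inter-reduce: drop elements whose leading term is divisible by another's, tail-reduce, and make monic.

G = {x - 2y + 2, y³ - y² - 4, z² - 1}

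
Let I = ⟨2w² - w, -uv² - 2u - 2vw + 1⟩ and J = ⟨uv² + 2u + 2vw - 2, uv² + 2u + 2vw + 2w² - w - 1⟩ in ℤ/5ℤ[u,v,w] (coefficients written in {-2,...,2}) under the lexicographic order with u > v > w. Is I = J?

No, the ideals differ.

Equality of ideals is decidable: compute both reduced Gröbner bases (unique for the ordering) and check whether they agree.
Buchberger on the first generating set:
f_1 = 2w² - w, LT = w².
f_2 = -uv² - 2u - 2vw + 1, LT = uv².

The S-polynomials (S(f_1,f_2)) all reduce to 0 modulo the current basis, so we have a Gröbner basis.
Inter-reduce: drop elements whose leading term is divisible by another's, tail-reduce, and make monic.
Reduced Gröbner basis: {uv² + 2u + 2vw - 1, w² + 2w}.

Buchberger on the second generating set:
h_1 = uv² + 2u + 2vw - 2, LT = uv².
h_2 = uv² + 2u + 2vw + 2w² - w - 1, LT = uv².

S(h_1,h_2): lcm = uv². S = -2w² + w - 1.
  leading term w²: no divisor's leading term divides it; move -2w² to the remainder.
  leading term w: no divisor's leading term divides it; move w to the remainder.
  leading term 1: no divisor's leading term divides it; move -1 to the remainder.
  remainder -2w² + w - 1 ≠ 0; add k_3 = -2w² + w - 1 to the basis.

The other S-polynomials (S(h_1,k_3), S(h_2,k_3)) all reduce to 0 modulo the current basis, so we have a Gröbner basis.
Inter-reduce: drop elements whose leading term is divisible by another's, tail-reduce, and make monic.
Reduced Gröbner basis: {uv² + 2u + 2vw - 2, w² + 2w - 2}.

Since the reduced bases disagree, the two ideals are not the same.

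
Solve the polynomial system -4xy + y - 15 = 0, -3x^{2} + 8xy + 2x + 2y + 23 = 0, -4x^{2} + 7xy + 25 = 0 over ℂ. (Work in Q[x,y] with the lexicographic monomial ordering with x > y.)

Compute a lex Gröbner basis by Buchberger's algorithm.
f_1 = -4xy + y - 15, LT = xy.
f_2 = -3x^{2} + 8xy + 2x + 2y + 23, LT = x^{2}.
f_3 = -4x^{2} + 7xy + 25, LT = x^{2}.

S(f_1,f_2): lcm = x^{2}y. S = \tfrac{8}{3}xy^{2} + \tfrac{5}{12}xy + \tfrac{15}{4}x + \tfrac{2}{3}y^{2} + \tfrac{23}{3}y.
  leading term xy^{2}: subtract (-\tfrac{2}{3}y)·f_1 from \tfrac{8}{3}xy^{2} + \tfrac{5}{12}xy + \tfrac{15}{4}x + \tfrac{2}{3}y^{2} + \tfrac{23}{3}y → \tfrac{5}{12}xy + \tfrac{15}{4}x + \tfrac{4}{3}y^{2} - \tfrac{7}{3}y
  leading term xy: subtract (-\tfrac{5}{48})·f_1 from \tfrac{5}{12}xy + \tfrac{15}{4}x + \tfrac{4}{3}y^{2} - \tfrac{7}{3}y → \tfrac{15}{4}x + \tfrac{4}{3}y^{2} - \tfrac{107}{48}y - \tfrac{25}{16}
  leading term x: no divisor's leading term divides it; move \tfrac{15}{4}x to the remainder.
  leading term y^{2}: no divisor's leading term divides it; move \tfrac{4}{3}y^{2} to the remainder.
  leading term y: no divisor's leading term divides it; move -\tfrac{107}{48}y to the remainder.
  leading term 1: no divisor's leading term divides it; move -\tfrac{25}{16} to the remainder.
  remainder \tfrac{15}{4}x + \tfrac{4}{3}y^{2} - \tfrac{107}{48}y - \tfrac{25}{16} ≠ 0; add h_4 = \tfrac{15}{4}x + \tfrac{4}{3}y^{2} - \tfrac{107}{48}y - \tfrac{25}{16} to the basis.

S(f_1,f_3): lcm = x^{2}y. S = \tfrac{7}{4}xy^{2} - \tfrac{1}{4}xy + \tfrac{15}{4}x + \tfrac{25}{4}y.
  leading term xy^{2}: subtract (-\tfrac{7}{16}y)·f_1 from \tfrac{7}{4}xy^{2} - \tfrac{1}{4}xy + \tfrac{15}{4}x + \tfrac{25}{4}y → -\tfrac{1}{4}xy + \tfrac{15}{4}x + \tfrac{7}{16}y^{2} - \tfrac{5}{16}y
  leading term xy: subtract (\tfrac{1}{16})·f_1 from -\tfrac{1}{4}xy + \tfrac{15}{4}x + \tfrac{7}{16}y^{2} - \tfrac{5}{16}y → \tfrac{15}{4}x + \tfrac{7}{16}y^{2} - \tfrac{3}{8}y + \tfrac{15}{16}
  leading term x: subtract (1)·h_4 from \tfrac{15}{4}x + \tfrac{7}{16}y^{2} - \tfrac{3}{8}y + \tfrac{15}{16} → -\tfrac{43}{48}y^{2} + \tfrac{89}{48}y + \tfrac{5}{2}
  leading term y^{2}: no divisor's leading term divides it; move -\tfrac{43}{48}y^{2} to the remainder.
  leading term y: no divisor's leading term divides it; move \tfrac{89}{48}y to the remainder.
  leading term 1: no divisor's leading term divides it; move \tfrac{5}{2} to the remainder.
  remainder -\tfrac{43}{48}y^{2} + \tfrac{89}{48}y + \tfrac{5}{2} ≠ 0; add h_5 = -\tfrac{43}{48}y^{2} + \tfrac{89}{48}y + \tfrac{5}{2} to the basis.

S(f_2,f_3): lcm = x^{2}. S = -\tfrac{11}{12}xy - \tfrac{2}{3}x - \tfrac{2}{3}y - \tfrac{17}{12}.
  leading term xy: subtract (\tfrac{11}{48})·f_1 from -\tfrac{11}{12}xy - \tfrac{2}{3}x - \tfrac{2}{3}y - \tfrac{17}{12} → -\tfrac{2}{3}x - \tfrac{43}{48}y + \tfrac{97}{48}
  leading term x: subtract (-\tfrac{8}{45})·h_4 from -\tfrac{2}{3}x - \tfrac{43}{48}y + \tfrac{97}{48} → \tfrac{32}{135}y^{2} - \tfrac{2791}{2160}y + \tfrac{251}{144}
  leading term y^{2}: subtract (-\tfrac{512}{1935})·h_5 from \tfrac{32}{135}y^{2} - \tfrac{2791}{2160}y + \tfrac{251}{144} → -\tfrac{4963}{6192}y + \tfrac{4963}{2064}
  leading term y: no divisor's leading term divides it; move -\tfrac{4963}{6192}y to the remainder.
  leading term 1: no divisor's leading term divides it; move \tfrac{4963}{2064} to the remainder.
  remainder -\tfrac{4963}{6192}y + \tfrac{4963}{2064} ≠ 0; add h_6 = -\tfrac{4963}{6192}y + \tfrac{4963}{2064} to the basis.

The other S-polynomials (S(f_1,h_4), S(f_2,h_4), S(f_3,h_4), S(f_1,h_5), S(f_2,h_5), S(f_3,h_5), S(h_4,h_5), S(f_1,h_6), S(f_2,h_6), S(f_3,h_6), S(h_4,h_6), S(h_5,h_6)) all reduce to 0 modulo the current basis, so we have a Gröbner basis.
Inter-reduce: drop elements whose leading term is divisible by another's, tail-reduce, and make monic.
Reduced Gröbner basis: {x + 1, y - 3}.

Since the basis is lex-ordered, y - 3 is univariate in y. Its roots are {3}. Back-substituting each root into the other basis elements fixes the other coordinates.
  y = 3: the earlier basis element becomes x + 1 = 0, giving x = -1 — point (-1, 3).

{(-1, 3)}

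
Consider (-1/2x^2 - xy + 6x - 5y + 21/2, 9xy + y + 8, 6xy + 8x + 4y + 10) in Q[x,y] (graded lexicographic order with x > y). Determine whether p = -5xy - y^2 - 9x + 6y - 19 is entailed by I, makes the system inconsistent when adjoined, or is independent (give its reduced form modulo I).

First compute the reduced Gröbner basis of I by Buchberger's algorithm.
f_1 = -1/2x^2 - xy + 6x - 5y + 21/2, LT = x^2.
f_2 = 9xy + y + 8, LT = xy.
f_3 = 6xy + 8x + 4y + 10, LT = xy.

S(f_1,f_2): lcm = x^2y. S = 2xy^2 - 109/9xy + 10y^2 - 8/9x - 21y.
  leading term xy^2: subtract (2/9y)·f_2 from 2xy^2 - 109/9xy + 10y^2 - 8/9x - 21y → -109/9xy + 88/9y^2 - 8/9x - 205/9y
  leading term xy: subtract (-109/81)·f_2 from -109/9xy + 88/9y^2 - 8/9x - 205/9y → 88/9y^2 - 8/9x - 1736/81y + 872/81
  leading term y^2: no divisor's leading term divides it; move 88/9y^2 to the remainder.
  leading term x: no divisor's leading term divides it; move -8/9x to the remainder.
  leading term y: no divisor's leading term divides it; move -1736/81y to the remainder.
  leading term 1: no divisor's leading term divides it; move 872/81 to the remainder.
  remainder 88/9y^2 - 8/9x - 1736/81y + 872/81 ≠ 0; add h_4 = 88/9y^2 - 8/9x - 1736/81y + 872/81 to the basis.

S(f_1,f_3): lcm = x^2y. S = 2xy^2 - 4/3x^2 - 38/3xy + 10y^2 - 5/3x - 21y.
  leading term xy^2: subtract (2/9y)·f_2 from 2xy^2 - 4/3x^2 - 38/3xy + 10y^2 - 5/3x - 21y → -4/3x^2 - 38/3xy + 88/9y^2 - 5/3x - 205/9y
  leading term x^2: subtract (8/3)·f_1 from -4/3x^2 - 38/3xy + 88/9y^2 - 5/3x - 205/9y → -10xy + 88/9y^2 - 53/3x - 85/9y - 28
  leading term xy: subtract (-10/9)·f_2 from -10xy + 88/9y^2 - 53/3x - 85/9y - 28 → 88/9y^2 - 53/3x - 25/3y - 172/9
  leading term y^2: subtract (1)·h_4 from 88/9y^2 - 53/3x - 25/3y - 172/9 → -151/9x + 1061/81y - 2420/81
  leading term x: no divisor's leading term divides it; move -151/9x to the remainder.
  leading term y: no divisor's leading term divides it; move 1061/81y to the remainder.
  leading term 1: no divisor's leading term divides it; move -2420/81 to the remainder.
  remainder -151/9x + 1061/81y - 2420/81 ≠ 0; add h_5 = -151/9x + 1061/81y - 2420/81 to the basis.

S(f_2,f_3): lcm = xy. S = -4/3x - 5/9y - 7/9.
  leading term x: subtract (12/151)·h_5 from -4/3x - 5/9y - 7/9 → -6509/4077y + 6509/4077
  leading term y: no divisor's leading term divides it; move -6509/4077y to the remainder.
  leading term 1: no divisor's leading term divides it; move 6509/4077 to the remainder.
  remainder -6509/4077y + 6509/4077 ≠ 0; add h_6 = -6509/4077y + 6509/4077 to the basis.

The other S-polynomials (S(f_1,h_4), S(f_2,h_4), S(f_3,h_4), S(f_1,h_5), S(f_2,h_5), S(f_3,h_5), S(h_4,h_5), S(f_1,h_6), S(f_2,h_6), S(f_3,h_6), S(h_4,h_6), S(h_5,h_6)) all reduce to 0 modulo the current basis, so we have a Gröbner basis.
Inter-reduce: drop elements whose leading term is divisible by another's, tail-reduce, and make monic.
Reduced Gröbner basis: {x + 1, y - 1}.
Label its elements g_1 = x + 1, g_2 = y - 1.

Reduce p = -5xy - y^2 - 9x + 6y - 19 modulo G:
  leading term xy: subtract (-5y)·g_1 from -5xy - y^2 - 9x + 6y - 19 → -y^2 - 9x + 11y - 19
  leading term y^2: subtract (-y)·g_2 from -y^2 - 9x + 11y - 19 → -9x + 10y - 19
  leading term x: subtract (-9)·g_1 from -9x + 10y - 19 → 10y - 10
  leading term y: subtract (10)·g_2 from 10y - 10 → 0
  normal form = 0.
Since the normal form is 0, p ∈ I.

-5xy - y^2 - 9x + 6y - 19 lies in I (it reduces to 0).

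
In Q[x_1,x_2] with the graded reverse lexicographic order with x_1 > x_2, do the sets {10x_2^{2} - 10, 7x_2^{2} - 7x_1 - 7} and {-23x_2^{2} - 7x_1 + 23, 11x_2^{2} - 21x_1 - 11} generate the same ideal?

Equality of ideals is decidable: compute both reduced Gröbner bases (unique for the ordering) and check whether they agree.
Buchberger on the first generating set:
f_1 = 10x_2^{2} - 10, LT = x_2^{2}.
f_2 = 7x_2^{2} - 7x_1 - 7, LT = x_2^{2}.

S(f_1,f_2): lcm = x_2^{2}. S = x_1.
  leading term x_1: no divisor's leading term divides it; move x_1 to the remainder.
  remainder x_1 ≠ 0; add g_3 = x_1 to the basis.

S(f_1,g_3): leading monomials are coprime, so the S-polynomial reduces to 0 (Buchberger's first criterion).
S(f_2,g_3): leading monomials are coprime, so the S-polynomial reduces to 0 (Buchberger's first criterion).
Every S-polynomial of the final basis reduces to 0, so we have a Gröbner basis.
Inter-reduce: drop elements whose leading term is divisible by another's, tail-reduce, and make monic.
Reduced Gröbner basis: {x_2^{2} - 1, x_1}.

Buchberger on the second generating set:
h_1 = -23x_2^{2} - 7x_1 + 23, LT = x_2^{2}.
h_2 = 11x_2^{2} - 21x_1 - 11, LT = x_2^{2}.

S(h_1,h_2): lcm = x_2^{2}. S = \tfrac{560}{253}x_1.
  leading term x_1: no divisor's leading term divides it; move \tfrac{560}{253}x_1 to the remainder.
  remainder \tfrac{560}{253}x_1 ≠ 0; add k_3 = \tfrac{560}{253}x_1 to the basis.

S(h_1,k_3): leading monomials are coprime, so the S-polynomial reduces to 0 (Buchberger's first criterion).
S(h_2,k_3): leading monomials are coprime, so the S-polynomial reduces to 0 (Buchberger's first criterion).
Every S-polynomial of the final basis reduces to 0, so we have a Gröbner basis.
Inter-reduce: drop elements whose leading term is divisible by another's, tail-reduce, and make monic.
Reduced Gröbner basis: {x_2^{2} - 1, x_1}.

Same reduced basis, so the two generating sets span the same ideal.

Yes, the ideals are equal.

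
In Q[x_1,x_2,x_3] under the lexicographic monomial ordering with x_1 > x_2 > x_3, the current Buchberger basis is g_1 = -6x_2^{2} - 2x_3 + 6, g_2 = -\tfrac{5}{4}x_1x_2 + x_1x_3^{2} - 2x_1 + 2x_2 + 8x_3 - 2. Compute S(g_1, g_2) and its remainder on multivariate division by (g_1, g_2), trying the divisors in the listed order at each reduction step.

lcm(LM(g_1), LM(g_2)) = x_1x_2^{2}.
S = (lcm/LT(g_1))·g_1 − (lcm/LT(g_2))·g_2 = \tfrac{4}{5}x_1x_2x_3^{2} - \tfrac{8}{5}x_1x_2 + \tfrac{1}{3}x_1x_3 - x_1 + \tfrac{8}{5}x_2^{2} + \tfrac{32}{5}x_2x_3 - \tfrac{8}{5}x_2.
Reduce S modulo (g_1, g_2) in that order:
  leading term x_1x_2x_3^{2}: subtract (-\tfrac{16}{25}x_3^{2})·g_2 from \tfrac{4}{5}x_1x_2x_3^{2} - \tfrac{8}{5}x_1x_2 + \tfrac{1}{3}x_1x_3 - x_1 + \tfrac{8}{5}x_2^{2} + \tfrac{32}{5}x_2x_3 - \tfrac{8}{5}x_2 → -\tfrac{8}{5}x_1x_2 + \tfrac{16}{25}x_1x_3^{4} - \tfrac{32}{25}x_1x_3^{2} + \tfrac{1}{3}x_1x_3 - x_1 + \tfrac{8}{5}x_2^{2} + \tfrac{32}{25}x_2x_3^{2} + \tfrac{32}{5}x_2x_3 - \tfrac{8}{5}x_2 + \tfrac{128}{25}x_3^{3} - \tfrac{32}{25}x_3^{2}
  leading term x_1x_2: subtract (\tfrac{32}{25})·g_2 from -\tfrac{8}{5}x_1x_2 + \tfrac{16}{25}x_1x_3^{4} - \tfrac{32}{25}x_1x_3^{2} + \tfrac{1}{3}x_1x_3 - x_1 + \tfrac{8}{5}x_2^{2} + \tfrac{32}{25}x_2x_3^{2} + \tfrac{32}{5}x_2x_3 - \tfrac{8}{5}x_2 + \tfrac{128}{25}x_3^{3} - \tfrac{32}{25}x_3^{2} → \tfrac{16}{25}x_1x_3^{4} - \tfrac{64}{25}x_1x_3^{2} + \tfrac{1}{3}x_1x_3 + \tfrac{39}{25}x_1 + \tfrac{8}{5}x_2^{2} + \tfrac{32}{25}x_2x_3^{2} + \tfrac{32}{5}x_2x_3 - \tfrac{104}{25}x_2 + \tfrac{128}{25}x_3^{3} - \tfrac{32}{25}x_3^{2} - \tfrac{256}{25}x_3 + \tfrac{64}{25}
  leading term x_1x_3^{4}: no divisor's leading term divides it; move \tfrac{16}{25}x_1x_3^{4} to the remainder.
  leading term x_1x_3^{2}: no divisor's leading term divides it; move -\tfrac{64}{25}x_1x_3^{2} to the remainder.
  leading term x_1x_3: no divisor's leading term divides it; move \tfrac{1}{3}x_1x_3 to the remainder.
  leading term x_1: no divisor's leading term divides it; move \tfrac{39}{25}x_1 to the remainder.
  leading term x_2^{2}: subtract (-\tfrac{4}{15})·g_1 from \tfrac{8}{5}x_2^{2} + \tfrac{32}{25}x_2x_3^{2} + \tfrac{32}{5}x_2x_3 - \tfrac{104}{25}x_2 + \tfrac{128}{25}x_3^{3} - \tfrac{32}{25}x_3^{2} - \tfrac{256}{25}x_3 + \tfrac{64}{25} → \tfrac{32}{25}x_2x_3^{2} + \tfrac{32}{5}x_2x_3 - \tfrac{104}{25}x_2 + \tfrac{128}{25}x_3^{3} - \tfrac{32}{25}x_3^{2} - \tfrac{808}{75}x_3 + \tfrac{104}{25}
  leading term x_2x_3^{2}: no divisor's leading term divides it; move \tfrac{32}{25}x_2x_3^{2} to the remainder.
  leading term x_2x_3: no divisor's leading term divides it; move \tfrac{32}{5}x_2x_3 to the remainder.
  leading term x_2: no divisor's leading term divides it; move -\tfrac{104}{25}x_2 to the remainder.
  leading term x_3^{3}: no divisor's leading term divides it; move \tfrac{128}{25}x_3^{3} to the remainder.
  leading term x_3^{2}: no divisor's leading term divides it; move -\tfrac{32}{25}x_3^{2} to the remainder.
  leading term x_3: no divisor's leading term divides it; move -\tfrac{808}{75}x_3 to the remainder.
  leading term 1: no divisor's leading term divides it; move \tfrac{104}{25} to the remainder.
The remainder \tfrac{16}{25}x_1x_3^{4} - \tfrac{64}{25}x_1x_3^{2} + \tfrac{1}{3}x_1x_3 + \tfrac{39}{25}x_1 + \tfrac{32}{25}x_2x_3^{2} + \tfrac{32}{5}x_2x_3 - \tfrac{104}{25}x_2 + \tfrac{128}{25}x_3^{3} - \tfrac{32}{25}x_3^{2} - \tfrac{808}{75}x_3 + \tfrac{104}{25} is nonzero, so it would be added as the next basis element.
This is the inner loop of Buchberger's algorithm — each nonzero remainder becomes a new basis element.

S(g_1, g_2) = \tfrac{4}{5}x_1x_2x_3^{2} - \tfrac{8}{5}x_1x_2 + \tfrac{1}{3}x_1x_3 - x_1 + \tfrac{8}{5}x_2^{2} + \tfrac{32}{5}x_2x_3 - \tfrac{8}{5}x_2; remainder on division = \tfrac{16}{25}x_1x_3^{4} - \tfrac{64}{25}x_1x_3^{2} + \tfrac{1}{3}x_1x_3 + \tfrac{39}{25}x_1 + \tfrac{32}{25}x_2x_3^{2} + \tfrac{32}{5}x_2x_3 - \tfrac{104}{25}x_2 + \tfrac{128}{25}x_3^{3} - \tfrac{32}{25}x_3^{2} - \tfrac{808}{75}x_3 + \tfrac{104}{25}.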